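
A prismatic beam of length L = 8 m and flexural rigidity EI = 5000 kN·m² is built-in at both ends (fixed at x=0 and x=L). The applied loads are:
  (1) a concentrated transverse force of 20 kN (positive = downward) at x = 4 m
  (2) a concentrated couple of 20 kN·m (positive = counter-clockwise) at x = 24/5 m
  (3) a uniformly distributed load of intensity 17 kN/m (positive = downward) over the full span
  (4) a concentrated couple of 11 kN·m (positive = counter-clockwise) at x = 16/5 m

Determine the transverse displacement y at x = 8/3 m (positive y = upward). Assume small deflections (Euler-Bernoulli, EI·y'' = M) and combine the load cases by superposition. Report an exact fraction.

Load 1 — point force P=20 kN at a=4 m (b=L-a=4):
  y_1 = -Pb²x²(3aL-(3a+b)x)/(6L³EI)  [x≤a] = -20·4²·(8/3)²·(3·4·8-(3·4+4)·(8/3))/(6·8³·5000) = -16/2025 m
Load 2 — applied couple M₀=20 kN·m at a=24/5 m (b=L-a=16/5):
  y_2 = (R_Ax³/6 - M_Ax²/2)/EI  [x≤a] with R_A=18/5, M_A=32/5 = ((18/5)·(8/3)³/6 - (32/5)·(8/3)²/2)/5000 = -64/28125 m
Load 3 — uniform load w=17 kN/m over full span:
  y_3 = -wx²(L-x)²/(24EI) = -17·(8/3)²·(8-(8/3))²/(24·5000) = -4352/151875 m
Load 4 — applied couple M₀=11 kN·m at a=16/5 m (b=L-a=24/5):
  y_4 = (R_Ax³/6 - M_Ax²/2)/EI  [x≤a] with R_A=99/50, M_A=33/25 = ((99/50)·(8/3)³/6 - (33/25)·(8/3)²/2)/5000 = 44/140625 m
Superposition: y = Σ y_i = -146252/3796875 m ≈ -0.038519 m

y(8/3) = -146252/3796875 m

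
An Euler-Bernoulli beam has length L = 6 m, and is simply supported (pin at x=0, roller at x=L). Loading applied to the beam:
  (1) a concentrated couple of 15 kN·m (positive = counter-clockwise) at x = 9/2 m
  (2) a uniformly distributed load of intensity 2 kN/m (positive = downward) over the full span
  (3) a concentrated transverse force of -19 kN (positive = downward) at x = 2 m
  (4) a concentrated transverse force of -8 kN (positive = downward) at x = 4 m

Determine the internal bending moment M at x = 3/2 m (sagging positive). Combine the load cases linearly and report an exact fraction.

M(3/2) = -25/2 kN·m

Load 1 — applied couple M₀=15 kN·m at a=9/2 m (b=L-a=3/2):
  M_1 = M₀x/L  [x≤a] = 15·(3/2)/6 = 15/4 kN·m
Load 2 — uniform load w=2 kN/m over full span:
  M_2 = wx(L-x)/2 = 2·(3/2)·(6-(3/2))/2 = 27/4 kN·m
Load 3 — point force P=-19 kN at a=2 m (b=L-a=4):
  M_3 = Pbx/L  [x≤a] = (-19)·4·(3/2)/6 = -19 kN·m
Load 4 — point force P=-8 kN at a=4 m (b=L-a=2):
  M_4 = Pbx/L  [x≤a] = (-8)·2·(3/2)/6 = -4 kN·m
Superposition: M = Σ M_i = -25/2 kN·m ≈ -12.500000 kN·m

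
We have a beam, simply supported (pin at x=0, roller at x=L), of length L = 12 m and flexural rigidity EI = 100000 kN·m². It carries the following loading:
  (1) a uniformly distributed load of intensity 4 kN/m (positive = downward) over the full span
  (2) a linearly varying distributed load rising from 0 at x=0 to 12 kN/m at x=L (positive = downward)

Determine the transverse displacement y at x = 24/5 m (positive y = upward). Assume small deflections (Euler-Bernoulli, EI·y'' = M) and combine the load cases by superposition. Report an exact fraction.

y(24/5) = -1241568/48828125 m

Load 1 — uniform load w=4 kN/m over full span:
  y_1 = -wx(L³-2Lx²+x³)/(24EI) = -4·(24/5)·(12³-2·12·(24/5)²+(24/5)³)/(24·100000) = -20088/1953125 m
Load 2 — triangular load w₀=12 kN/m (0→w₀ over full span):
  y_2 = -w₀x(7L⁴-10L²x²+3x⁴)/(360LEI) = -12·(24/5)·(7·12⁴-10·12²·(24/5)²+3·(24/5)⁴)/(360·12·100000) = -739368/48828125 m
Superposition: y = Σ y_i = -1241568/48828125 m ≈ -0.025427 m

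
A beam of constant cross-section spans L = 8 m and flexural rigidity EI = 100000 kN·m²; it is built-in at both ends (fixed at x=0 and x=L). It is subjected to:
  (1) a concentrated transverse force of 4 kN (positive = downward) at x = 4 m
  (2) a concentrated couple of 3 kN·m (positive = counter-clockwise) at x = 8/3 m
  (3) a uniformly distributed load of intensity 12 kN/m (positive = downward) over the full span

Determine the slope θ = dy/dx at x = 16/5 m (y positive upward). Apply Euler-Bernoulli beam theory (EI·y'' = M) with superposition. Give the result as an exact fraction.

θ(16/5) = -409/1562500 rad

Load 1 — point force P=4 kN at a=4 m (b=L-a=4):
  θ_1 = -Pb²x(2aL-(3a+b)x)/(2L³EI)  [x≤a] = -4·4²·(16/5)·(2·4·8-(3·4+4)·(16/5))/(2·8³·100000) = -2/78125 rad
Load 2 — applied couple M₀=3 kN·m at a=8/3 m (b=L-a=16/3):
  θ_2 = (R_Ax²/2 - M_Ax - M₀(x-a))/EI  [x>a] with R_A=1/2, M_A=0 = ((1/2)·(16/5)²/2 - 0·(16/5) - 3·((16/5)-(8/3)))/100000 = 3/312500 rad
Load 3 — uniform load w=12 kN/m over full span:
  θ_3 = -wx(L-x)(L-2x)/(12EI) = -12·(16/5)·(8-(16/5))·(8-2·(16/5))/(12·100000) = -96/390625 rad
Superposition: θ = Σ θ_i = -409/1562500 rad ≈ -0.000262 rad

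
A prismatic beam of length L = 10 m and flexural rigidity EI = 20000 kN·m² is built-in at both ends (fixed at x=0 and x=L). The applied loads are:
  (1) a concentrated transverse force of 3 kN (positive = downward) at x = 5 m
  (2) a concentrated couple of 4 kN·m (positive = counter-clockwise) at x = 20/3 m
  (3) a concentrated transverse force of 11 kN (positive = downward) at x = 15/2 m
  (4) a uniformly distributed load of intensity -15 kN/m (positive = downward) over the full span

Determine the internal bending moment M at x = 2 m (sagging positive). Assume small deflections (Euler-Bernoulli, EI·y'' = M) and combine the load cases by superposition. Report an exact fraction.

M(2) = 1087/480 kN·m

Load 1 — point force P=3 kN at a=5 m (b=L-a=5):
  M_1 = Pb²(3a+b)x/L³ - Pab²/L²  [x≤a] = 3·5²·(3·5+5)·2/10³ - 3·5·5²/10² = -3/4 kN·m
Load 2 — applied couple M₀=4 kN·m at a=20/3 m (b=L-a=10/3):
  M_2 = R_Ax - M_A  [x≤a] with R_A=8/15, M_A=4/3 = (8/15)·2 - (4/3) = -4/15 kN·m
Load 3 — point force P=11 kN at a=15/2 m (b=L-a=5/2):
  M_3 = Pb²(3a+b)x/L³ - Pab²/L²  [x≤a] = 11·(5/2)²·(3·(15/2)+(5/2))·2/10³ - 11·(15/2)·(5/2)²/10² = -55/32 kN·m
Load 4 — uniform load w=-15 kN/m over full span:
  M_4 = wLx/2 - wL²/12 - wx²/2 = (-15)·10·2/2 - (-15)·10²/12 - (-15)·2²/2 = 5 kN·m
Superposition: M = Σ M_i = 1087/480 kN·m ≈ 2.264583 kN·m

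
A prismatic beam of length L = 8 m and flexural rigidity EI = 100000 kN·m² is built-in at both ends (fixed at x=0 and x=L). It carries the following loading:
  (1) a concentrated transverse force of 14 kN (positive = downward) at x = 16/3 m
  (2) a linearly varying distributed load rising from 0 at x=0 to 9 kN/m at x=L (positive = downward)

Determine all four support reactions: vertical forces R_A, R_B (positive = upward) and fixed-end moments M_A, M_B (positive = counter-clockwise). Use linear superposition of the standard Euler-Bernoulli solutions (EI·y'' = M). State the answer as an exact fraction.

R_A = 1948/135 kN, M_A = 3712/135 kN·m, R_B = 4802/135 kN, M_B = -6128/135 kN·m

Load 1 — point force P=14 kN at a=16/3 m (b=L-a=8/3):
  R_A = Pb²(3a+b)/L³ = 14·(8/3)²·(3·(16/3)+(8/3))/8³ = 98/27 kN
  M_A = Pab²/L² = 14·(16/3)·(8/3)²/8² = 224/27 kN·m
  R_B = Pa²(a+3b)/L³ = 14·(16/3)²·((16/3)+3·(8/3))/8³ = 280/27 kN
  M_B = -Pa²b/L² = -14·(16/3)²·(8/3)/8² = -448/27 kN·m
Load 2 — triangular load w₀=9 kN/m (0→w₀ over full span):
  R_A = 3w₀L/20 = 3·9·8/20 = 54/5 kN
  M_A = w₀L²/30 = 9·8²/30 = 96/5 kN·m
  R_B = 7w₀L/20 = 7·9·8/20 = 126/5 kN
  M_B = -w₀L²/20 = -9·8²/20 = -144/5 kN·m
Superposition: R_A = 1948/135 kN, M_A = 3712/135 kN·m, R_B = 4802/135 kN, M_B = -6128/135 kN·m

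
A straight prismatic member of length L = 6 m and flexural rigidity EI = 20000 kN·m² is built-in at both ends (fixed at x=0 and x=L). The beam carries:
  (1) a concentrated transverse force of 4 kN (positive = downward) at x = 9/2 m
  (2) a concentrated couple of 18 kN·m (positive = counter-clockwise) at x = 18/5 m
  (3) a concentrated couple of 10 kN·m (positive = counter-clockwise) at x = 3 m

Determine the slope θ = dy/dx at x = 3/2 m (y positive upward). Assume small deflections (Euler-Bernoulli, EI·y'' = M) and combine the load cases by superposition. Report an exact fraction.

Load 1 — point force P=4 kN at a=9/2 m (b=L-a=3/2):
  θ_1 = -Pb²x(2aL-(3a+b)x)/(2L³EI)  [x≤a] = -4·(3/2)²·(3/2)·(2·(9/2)·6-(3·(9/2)+(3/2))·(3/2))/(2·6³·20000) = -63/1280000 rad
Load 2 — applied couple M₀=18 kN·m at a=18/5 m (b=L-a=12/5):
  θ_2 = (R_Ax²/2 - M_Ax)/EI  [x≤a] with R_A=108/25, M_A=144/25 = ((108/25)·(3/2)²/2 - (144/25)·(3/2))/20000 = -189/1000000 rad
Load 3 — applied couple M₀=10 kN·m at a=3 m (b=L-a=3):
  θ_3 = (R_Ax²/2 - M_Ax)/EI  [x≤a] with R_A=5/2, M_A=5/2 = ((5/2)·(3/2)²/2 - (5/2)·(3/2))/20000 = -3/64000 rad
Superposition: θ = Σ θ_i = -9123/32000000 rad ≈ -0.000285 rad

θ(3/2) = -9123/32000000 rad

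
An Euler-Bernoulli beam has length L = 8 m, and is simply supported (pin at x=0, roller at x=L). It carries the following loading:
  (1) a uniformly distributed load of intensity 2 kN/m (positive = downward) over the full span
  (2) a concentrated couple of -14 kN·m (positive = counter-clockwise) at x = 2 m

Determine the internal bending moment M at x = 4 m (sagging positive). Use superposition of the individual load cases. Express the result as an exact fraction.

Load 1 — uniform load w=2 kN/m over full span:
  M_1 = wx(L-x)/2 = 2·4·(8-4)/2 = 16 kN·m
Load 2 — applied couple M₀=-14 kN·m at a=2 m (b=L-a=6):
  M_2 = M₀x/L - M₀  [x>a] = (-14)·4/8 - (-14) = 7 kN·m
Superposition: M = Σ M_i = 23 kN·m ≈ 23.000000 kN·m

M(4) = 23 kN·m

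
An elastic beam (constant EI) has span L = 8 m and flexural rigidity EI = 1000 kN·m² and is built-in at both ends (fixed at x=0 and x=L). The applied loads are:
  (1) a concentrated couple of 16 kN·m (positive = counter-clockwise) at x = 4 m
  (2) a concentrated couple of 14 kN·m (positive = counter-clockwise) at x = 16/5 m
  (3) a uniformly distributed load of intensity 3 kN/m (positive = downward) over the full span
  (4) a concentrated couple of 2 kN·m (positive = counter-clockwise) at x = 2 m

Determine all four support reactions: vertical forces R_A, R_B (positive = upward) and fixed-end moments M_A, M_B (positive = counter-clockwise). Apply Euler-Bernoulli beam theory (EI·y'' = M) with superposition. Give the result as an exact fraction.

R_A = 14241/800 kN, M_A = 4261/200 kN·m, R_B = 4959/800 kN, M_B = -1379/200 kN·m

Load 1 — applied couple M₀=16 kN·m at a=4 m (b=L-a=4):
  R_A = 6M₀ab/L³ = 6·16·4·4/8³ = 3 kN
  M_A = M₀b(2a-b)/L² = 16·4·(2·4-4)/8² = 4 kN·m
  R_B = -6M₀ab/L³ = -6·16·4·4/8³ = -3 kN
  M_B = M₀a(2b-a)/L² = 16·4·(2·4-4)/8² = 4 kN·m
Load 2 — applied couple M₀=14 kN·m at a=16/5 m (b=L-a=24/5):
  R_A = 6M₀ab/L³ = 6·14·(16/5)·(24/5)/8³ = 63/25 kN
  M_A = M₀b(2a-b)/L² = 14·(24/5)·(2·(16/5)-(24/5))/8² = 42/25 kN·m
  R_B = -6M₀ab/L³ = -6·14·(16/5)·(24/5)/8³ = -63/25 kN
  M_B = M₀a(2b-a)/L² = 14·(16/5)·(2·(24/5)-(16/5))/8² = 112/25 kN·m
Load 3 — uniform load w=3 kN/m over full span:
  R_A = wL/2 = 3·8/2 = 12 kN
  M_A = wL²/12 = 3·8²/12 = 16 kN·m
  R_B = wL/2 = 3·8/2 = 12 kN
  M_B = -wL²/12 = -3·8²/12 = -16 kN·m
Load 4 — applied couple M₀=2 kN·m at a=2 m (b=L-a=6):
  R_A = 6M₀ab/L³ = 6·2·2·6/8³ = 9/32 kN
  M_A = M₀b(2a-b)/L² = 2·6·(2·2-6)/8² = -3/8 kN·m
  R_B = -6M₀ab/L³ = -6·2·2·6/8³ = -9/32 kN
  M_B = M₀a(2b-a)/L² = 2·2·(2·6-2)/8² = 5/8 kN·m
Superposition: R_A = 14241/800 kN, M_A = 4261/200 kN·m, R_B = 4959/800 kN, M_B = -1379/200 kN·m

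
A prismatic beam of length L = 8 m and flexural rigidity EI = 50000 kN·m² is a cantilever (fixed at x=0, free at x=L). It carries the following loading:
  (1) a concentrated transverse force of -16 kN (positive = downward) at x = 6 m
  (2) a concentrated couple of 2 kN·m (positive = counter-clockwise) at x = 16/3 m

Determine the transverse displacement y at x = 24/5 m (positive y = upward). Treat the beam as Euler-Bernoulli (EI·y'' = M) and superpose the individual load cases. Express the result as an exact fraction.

y(24/5) = 6516/390625 m

Load 1 — point force P=-16 kN at a=6 m (b=L-a=2):
  y_1 = -Px²(3a-x)/(6EI)  [x≤a] = -(-16)·(24/5)²·(3·6-(24/5))/(6·50000) = 6336/390625 m
Load 2 — applied couple M₀=2 kN·m at a=16/3 m (b=L-a=8/3):
  y_2 = M₀x²/(2EI)  [x≤a] = 2·(24/5)²/(2·50000) = 36/78125 m
Superposition: y = Σ y_i = 6516/390625 m ≈ 0.016681 m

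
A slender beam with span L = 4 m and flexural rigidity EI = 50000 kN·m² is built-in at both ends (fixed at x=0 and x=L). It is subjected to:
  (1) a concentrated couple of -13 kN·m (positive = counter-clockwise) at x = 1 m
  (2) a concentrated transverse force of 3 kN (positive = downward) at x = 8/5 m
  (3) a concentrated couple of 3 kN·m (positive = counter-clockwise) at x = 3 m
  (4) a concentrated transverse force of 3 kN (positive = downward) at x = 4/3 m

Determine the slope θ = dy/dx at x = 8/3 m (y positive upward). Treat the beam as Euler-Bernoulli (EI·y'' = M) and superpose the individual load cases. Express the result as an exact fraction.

Load 1 — applied couple M₀=-13 kN·m at a=1 m (b=L-a=3):
  θ_1 = (R_Ax²/2 - M_Ax - M₀(x-a))/EI  [x>a] with R_A=-117/32, M_A=39/16 = ((-117/32)·(8/3)²/2 - (39/16)·(8/3) - (-13)·((8/3)-1))/50000 = 13/300000 rad
Load 2 — point force P=3 kN at a=8/5 m (b=L-a=12/5):
  θ_2 = Pa²(L-x)(2bL-(3b+a)(L-x))/(2L³EI)  [x>a] = 3·(8/5)²·(4-(8/3))·(2·(12/5)·4-(3·(12/5)+(8/5))·(4-(8/3)))/(2·4³·50000) = 14/1171875 rad
Load 3 — applied couple M₀=3 kN·m at a=3 m (b=L-a=1):
  θ_3 = (R_Ax²/2 - M_Ax)/EI  [x≤a] with R_A=27/32, M_A=15/16 = ((27/32)·(8/3)²/2 - (15/16)·(8/3))/50000 = 1/100000 rad
Load 4 — point force P=3 kN at a=4/3 m (b=L-a=8/3):
  θ_4 = Pa²(L-x)(2bL-(3b+a)(L-x))/(2L³EI)  [x>a] = 3·(4/3)²·(4-(8/3))·(2·(8/3)·4-(3·(8/3)+(4/3))·(4-(8/3)))/(2·4³·50000) = 1/101250 rad
Superposition: θ = Σ θ_i = 2378/31640625 rad ≈ 0.000075 rad

θ(8/3) = 2378/31640625 rad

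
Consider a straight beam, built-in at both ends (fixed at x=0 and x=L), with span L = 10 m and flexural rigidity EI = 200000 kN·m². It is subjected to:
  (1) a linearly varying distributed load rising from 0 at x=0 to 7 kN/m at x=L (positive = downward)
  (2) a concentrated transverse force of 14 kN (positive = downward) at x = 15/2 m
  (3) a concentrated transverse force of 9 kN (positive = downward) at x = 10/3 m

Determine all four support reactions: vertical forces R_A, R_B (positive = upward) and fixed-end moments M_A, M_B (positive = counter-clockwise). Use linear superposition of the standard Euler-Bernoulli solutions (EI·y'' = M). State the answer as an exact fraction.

Load 1 — triangular load w₀=7 kN/m (0→w₀ over full span):
  R_A = 3w₀L/20 = 3·7·10/20 = 21/2 kN
  M_A = w₀L²/30 = 7·10²/30 = 70/3 kN·m
  R_B = 7w₀L/20 = 7·7·10/20 = 49/2 kN
  M_B = -w₀L²/20 = -7·10²/20 = -35 kN·m
Load 2 — point force P=14 kN at a=15/2 m (b=L-a=5/2):
  R_A = Pb²(3a+b)/L³ = 14·(5/2)²·(3·(15/2)+(5/2))/10³ = 35/16 kN
  M_A = Pab²/L² = 14·(15/2)·(5/2)²/10² = 105/16 kN·m
  R_B = Pa²(a+3b)/L³ = 14·(15/2)²·((15/2)+3·(5/2))/10³ = 189/16 kN
  M_B = -Pa²b/L² = -14·(15/2)²·(5/2)/10² = -315/16 kN·m
Load 3 — point force P=9 kN at a=10/3 m (b=L-a=20/3):
  R_A = Pb²(3a+b)/L³ = 9·(20/3)²·(3·(10/3)+(20/3))/10³ = 20/3 kN
  M_A = Pab²/L² = 9·(10/3)·(20/3)²/10² = 40/3 kN·m
  R_B = Pa²(a+3b)/L³ = 9·(10/3)²·((10/3)+3·(20/3))/10³ = 7/3 kN
  M_B = -Pa²b/L² = -9·(10/3)²·(20/3)/10² = -20/3 kN·m
Superposition: R_A = 929/48 kN, M_A = 2075/48 kN·m, R_B = 1855/48 kN, M_B = -2945/48 kN·m

R_A = 929/48 kN, M_A = 2075/48 kN·m, R_B = 1855/48 kN, M_B = -2945/48 kN·m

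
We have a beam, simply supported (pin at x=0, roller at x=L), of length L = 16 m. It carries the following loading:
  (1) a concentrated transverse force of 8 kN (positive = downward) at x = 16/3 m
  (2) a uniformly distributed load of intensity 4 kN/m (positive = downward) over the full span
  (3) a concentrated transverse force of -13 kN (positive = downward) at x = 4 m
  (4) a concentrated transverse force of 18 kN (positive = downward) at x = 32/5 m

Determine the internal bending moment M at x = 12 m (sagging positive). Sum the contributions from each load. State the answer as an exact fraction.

M(12) = 1837/15 kN·m

Load 1 — point force P=8 kN at a=16/3 m (b=L-a=32/3):
  M_1 = Pa(L-x)/L  [x>a] = 8·(16/3)·(16-12)/16 = 32/3 kN·m
Load 2 — uniform load w=4 kN/m over full span:
  M_2 = wx(L-x)/2 = 4·12·(16-12)/2 = 96 kN·m
Load 3 — point force P=-13 kN at a=4 m (b=L-a=12):
  M_3 = Pa(L-x)/L  [x>a] = (-13)·4·(16-12)/16 = -13 kN·m
Load 4 — point force P=18 kN at a=32/5 m (b=L-a=48/5):
  M_4 = Pa(L-x)/L  [x>a] = 18·(32/5)·(16-12)/16 = 144/5 kN·m
Superposition: M = Σ M_i = 1837/15 kN·m ≈ 122.466667 kN·m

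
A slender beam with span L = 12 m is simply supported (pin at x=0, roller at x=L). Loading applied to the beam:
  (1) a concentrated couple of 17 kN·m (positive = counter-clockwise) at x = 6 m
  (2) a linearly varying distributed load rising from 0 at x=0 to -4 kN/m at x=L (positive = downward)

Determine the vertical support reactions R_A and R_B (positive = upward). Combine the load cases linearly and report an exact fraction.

R_A = -79/12 kN, R_B = -209/12 kN

Load 1 — applied couple M₀=17 kN·m at a=6 m (b=L-a=6):
  R_A = M₀/L = 17/12 kN
  R_B = -M₀/L = -17/12 kN
Load 2 — triangular load w₀=-4 kN/m (0→w₀ over full span):
  R_A = w₀L/6 = (-4)·12/6 = -8 kN
  R_B = w₀L/3 = (-4)·12/3 = -16 kN
Superposition: R_A = -79/12 kN, R_B = -209/12 kN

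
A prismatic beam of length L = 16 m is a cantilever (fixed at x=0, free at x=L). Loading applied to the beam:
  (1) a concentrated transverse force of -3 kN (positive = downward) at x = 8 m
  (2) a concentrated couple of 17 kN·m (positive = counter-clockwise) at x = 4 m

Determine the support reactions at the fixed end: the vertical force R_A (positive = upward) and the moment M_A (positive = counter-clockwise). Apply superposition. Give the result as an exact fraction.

R_A = -3 kN, M_A = -41 kN·m

Load 1 — point force P=-3 kN at a=8 m (b=L-a=8):
  R_A = P = (-3) = -3 kN
  M_A = Pa = (-3)·8 = -24 kN·m
Load 2 — applied couple M₀=17 kN·m at a=4 m (b=L-a=12):
  R_A = 0 kN
  M_A = -M₀ = -17 kN·m
Superposition: R_A = -3 kN, M_A = -41 kN·m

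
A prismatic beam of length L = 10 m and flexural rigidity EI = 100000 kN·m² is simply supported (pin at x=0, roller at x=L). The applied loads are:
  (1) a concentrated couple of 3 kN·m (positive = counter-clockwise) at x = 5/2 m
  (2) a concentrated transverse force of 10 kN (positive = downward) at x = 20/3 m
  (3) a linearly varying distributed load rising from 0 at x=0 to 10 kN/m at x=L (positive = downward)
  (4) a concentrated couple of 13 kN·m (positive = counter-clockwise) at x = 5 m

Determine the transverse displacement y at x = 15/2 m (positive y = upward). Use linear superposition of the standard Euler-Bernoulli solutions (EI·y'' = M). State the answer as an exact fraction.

y(15/2) = -19961/3317760 m

Load 1 — applied couple M₀=3 kN·m at a=5/2 m (b=L-a=15/2):
  y_1 = (M₀x³/(6L)-M₀(x-a)²/2+C₁x)/EI  [x>a] with C₁=M₀(3b²-L²)/(6L)=55/16 = (3·(15/2)³/(6·10)-3·((15/2)-(5/2))²/2+(55/16)·(15/2))/100000 = 3/32000 m
Load 2 — point force P=10 kN at a=20/3 m (b=L-a=10/3):
  y_2 = -Pa(L-x)(2Lx-a²-x²)/(6LEI)  [x>a] = -10·(20/3)·(10-(15/2))·(2·10·(15/2)-(20/3)²-(15/2)²)/(6·10·100000) = -71/51840 m
Load 3 — triangular load w₀=10 kN/m (0→w₀ over full span):
  y_3 = -w₀x(7L⁴-10L²x²+3x⁴)/(360LEI) = -10·(15/2)·(7·10⁴-10·10²·(15/2)²+3·(15/2)⁴)/(360·10·100000) = -119/24576 m
Load 4 — applied couple M₀=13 kN·m at a=5 m (b=L-a=5):
  y_4 = (M₀x³/(6L)-M₀(x-a)²/2+C₁x)/EI  [x>a] with C₁=M₀(3b²-L²)/(6L)=-65/12 = (13·(15/2)³/(6·10)-13·((15/2)-5)²/2+(-65/12)·(15/2))/100000 = 13/128000 m
Superposition: y = Σ y_i = -19961/3317760 m ≈ -0.006016 m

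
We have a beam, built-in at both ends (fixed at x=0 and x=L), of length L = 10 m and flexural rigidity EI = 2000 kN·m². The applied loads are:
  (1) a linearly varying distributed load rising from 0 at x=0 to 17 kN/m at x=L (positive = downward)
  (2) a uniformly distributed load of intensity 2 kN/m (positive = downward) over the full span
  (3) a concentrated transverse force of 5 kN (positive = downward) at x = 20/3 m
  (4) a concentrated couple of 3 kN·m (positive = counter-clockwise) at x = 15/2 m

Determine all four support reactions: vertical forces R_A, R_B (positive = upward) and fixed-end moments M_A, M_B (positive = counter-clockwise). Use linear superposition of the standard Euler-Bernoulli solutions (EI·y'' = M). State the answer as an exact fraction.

R_A = 80209/2160 kN, M_A = 33685/432 kN·m, R_B = 157391/2160 kN, M_B = -47363/432 kN·m

Load 1 — triangular load w₀=17 kN/m (0→w₀ over full span):
  R_A = 3w₀L/20 = 3·17·10/20 = 51/2 kN
  M_A = w₀L²/30 = 17·10²/30 = 170/3 kN·m
  R_B = 7w₀L/20 = 7·17·10/20 = 119/2 kN
  M_B = -w₀L²/20 = -17·10²/20 = -85 kN·m
Load 2 — uniform load w=2 kN/m over full span:
  R_A = wL/2 = 2·10/2 = 10 kN
  M_A = wL²/12 = 2·10²/12 = 50/3 kN·m
  R_B = wL/2 = 2·10/2 = 10 kN
  M_B = -wL²/12 = -2·10²/12 = -50/3 kN·m
Load 3 — point force P=5 kN at a=20/3 m (b=L-a=10/3):
  R_A = Pb²(3a+b)/L³ = 5·(10/3)²·(3·(20/3)+(10/3))/10³ = 35/27 kN
  M_A = Pab²/L² = 5·(20/3)·(10/3)²/10² = 100/27 kN·m
  R_B = Pa²(a+3b)/L³ = 5·(20/3)²·((20/3)+3·(10/3))/10³ = 100/27 kN
  M_B = -Pa²b/L² = -5·(20/3)²·(10/3)/10² = -200/27 kN·m
Load 4 — applied couple M₀=3 kN·m at a=15/2 m (b=L-a=5/2):
  R_A = 6M₀ab/L³ = 6·3·(15/2)·(5/2)/10³ = 27/80 kN
  M_A = M₀b(2a-b)/L² = 3·(5/2)·(2·(15/2)-(5/2))/10² = 15/16 kN·m
  R_B = -6M₀ab/L³ = -6·3·(15/2)·(5/2)/10³ = -27/80 kN
  M_B = M₀a(2b-a)/L² = 3·(15/2)·(2·(5/2)-(15/2))/10² = -9/16 kN·m
Superposition: R_A = 80209/2160 kN, M_A = 33685/432 kN·m, R_B = 157391/2160 kN, M_B = -47363/432 kN·m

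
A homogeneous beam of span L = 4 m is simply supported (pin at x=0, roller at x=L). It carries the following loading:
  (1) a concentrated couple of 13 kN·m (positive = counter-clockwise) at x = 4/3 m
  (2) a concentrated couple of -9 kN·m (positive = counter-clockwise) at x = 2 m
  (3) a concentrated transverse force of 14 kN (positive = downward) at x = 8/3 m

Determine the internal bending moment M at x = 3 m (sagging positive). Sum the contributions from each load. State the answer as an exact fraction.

M(3) = 25/3 kN·m

Load 1 — applied couple M₀=13 kN·m at a=4/3 m (b=L-a=8/3):
  M_1 = M₀x/L - M₀  [x>a] = 13·3/4 - 13 = -13/4 kN·m
Load 2 — applied couple M₀=-9 kN·m at a=2 m (b=L-a=2):
  M_2 = M₀x/L - M₀  [x>a] = (-9)·3/4 - (-9) = 9/4 kN·m
Load 3 — point force P=14 kN at a=8/3 m (b=L-a=4/3):
  M_3 = Pa(L-x)/L  [x>a] = 14·(8/3)·(4-3)/4 = 28/3 kN·m
Superposition: M = Σ M_i = 25/3 kN·m ≈ 8.333333 kN·m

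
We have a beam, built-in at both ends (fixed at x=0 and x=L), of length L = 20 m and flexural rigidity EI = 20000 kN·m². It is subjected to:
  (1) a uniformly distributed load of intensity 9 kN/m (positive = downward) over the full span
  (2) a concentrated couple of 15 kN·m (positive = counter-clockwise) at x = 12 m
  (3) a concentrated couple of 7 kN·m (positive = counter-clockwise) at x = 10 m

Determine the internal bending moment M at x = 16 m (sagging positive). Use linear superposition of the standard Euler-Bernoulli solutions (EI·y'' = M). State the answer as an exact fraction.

M(16) = -1487/100 kN·m

Load 1 — uniform load w=9 kN/m over full span:
  M_1 = wLx/2 - wL²/12 - wx²/2 = 9·20·16/2 - 9·20²/12 - 9·16²/2 = -12 kN·m
Load 2 — applied couple M₀=15 kN·m at a=12 m (b=L-a=8):
  M_2 = R_Ax - M_A - M₀  [x>a] with R_A=27/25, M_A=24/5 = (27/25)·16 - (24/5) - 15 = -63/25 kN·m
Load 3 — applied couple M₀=7 kN·m at a=10 m (b=L-a=10):
  M_3 = R_Ax - M_A - M₀  [x>a] with R_A=21/40, M_A=7/4 = (21/40)·16 - (7/4) - 7 = -7/20 kN·m
Superposition: M = Σ M_i = -1487/100 kN·m ≈ -14.870000 kN·m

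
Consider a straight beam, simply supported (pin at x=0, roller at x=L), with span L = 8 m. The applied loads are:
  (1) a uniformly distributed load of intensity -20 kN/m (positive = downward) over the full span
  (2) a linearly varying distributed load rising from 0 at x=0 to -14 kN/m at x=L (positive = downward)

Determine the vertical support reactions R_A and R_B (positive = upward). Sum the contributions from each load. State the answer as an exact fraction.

Load 1 — uniform load w=-20 kN/m over full span:
  R_A = wL/2 = (-20)·8/2 = -80 kN
  R_B = wL/2 = (-20)·8/2 = -80 kN
Load 2 — triangular load w₀=-14 kN/m (0→w₀ over full span):
  R_A = w₀L/6 = (-14)·8/6 = -56/3 kN
  R_B = w₀L/3 = (-14)·8/3 = -112/3 kN
Superposition: R_A = -296/3 kN, R_B = -352/3 kN

R_A = -296/3 kN, R_B = -352/3 kN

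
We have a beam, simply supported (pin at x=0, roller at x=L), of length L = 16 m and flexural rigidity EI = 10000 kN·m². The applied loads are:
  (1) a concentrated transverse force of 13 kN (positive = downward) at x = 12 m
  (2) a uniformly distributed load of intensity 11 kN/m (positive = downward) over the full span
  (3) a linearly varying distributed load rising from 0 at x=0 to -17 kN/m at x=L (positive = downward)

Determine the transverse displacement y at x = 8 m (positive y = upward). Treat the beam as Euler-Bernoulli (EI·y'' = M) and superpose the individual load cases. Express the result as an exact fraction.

y(8) = -181/625 m

Load 1 — point force P=13 kN at a=12 m (b=L-a=4):
  y_1 = -Pbx(L²-b²-x²)/(6LEI)  [x≤a] = -13·4·8·(16²-4²-8²)/(6·16·10000) = -143/1875 m
Load 2 — uniform load w=11 kN/m over full span:
  y_2 = -wx(L³-2Lx²+x³)/(24EI) = -11·8·(16³-2·16·8²+8³)/(24·10000) = -352/375 m
Load 3 — triangular load w₀=-17 kN/m (0→w₀ over full span):
  y_3 = -w₀x(7L⁴-10L²x²+3x⁴)/(360LEI) = -(-17)·8·(7·16⁴-10·16²·8²+3·8⁴)/(360·16·10000) = 272/375 m
Superposition: y = Σ y_i = -181/625 m ≈ -0.289600 m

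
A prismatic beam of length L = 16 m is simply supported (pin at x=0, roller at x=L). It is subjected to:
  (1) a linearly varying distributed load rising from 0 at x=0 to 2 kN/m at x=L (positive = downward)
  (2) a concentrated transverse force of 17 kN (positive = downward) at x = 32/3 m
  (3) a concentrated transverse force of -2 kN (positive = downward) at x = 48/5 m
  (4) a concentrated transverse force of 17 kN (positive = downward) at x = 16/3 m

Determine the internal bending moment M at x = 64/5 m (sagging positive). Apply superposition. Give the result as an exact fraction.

M(64/5) = 9392/125 kN·m

Load 1 — triangular load w₀=2 kN/m (0→w₀ over full span):
  M_1 = w₀Lx/6 - w₀x³/(6L) = 2·16·(64/5)/6 - 2·(64/5)³/(6·16) = 3072/125 kN·m
Load 2 — point force P=17 kN at a=32/3 m (b=L-a=16/3):
  M_2 = Pa(L-x)/L  [x>a] = 17·(32/3)·(16-(64/5))/16 = 544/15 kN·m
Load 3 — point force P=-2 kN at a=48/5 m (b=L-a=32/5):
  M_3 = Pa(L-x)/L  [x>a] = (-2)·(48/5)·(16-(64/5))/16 = -96/25 kN·m
Load 4 — point force P=17 kN at a=16/3 m (b=L-a=32/3):
  M_4 = Pa(L-x)/L  [x>a] = 17·(16/3)·(16-(64/5))/16 = 272/15 kN·m
Superposition: M = Σ M_i = 9392/125 kN·m ≈ 75.136000 kN·m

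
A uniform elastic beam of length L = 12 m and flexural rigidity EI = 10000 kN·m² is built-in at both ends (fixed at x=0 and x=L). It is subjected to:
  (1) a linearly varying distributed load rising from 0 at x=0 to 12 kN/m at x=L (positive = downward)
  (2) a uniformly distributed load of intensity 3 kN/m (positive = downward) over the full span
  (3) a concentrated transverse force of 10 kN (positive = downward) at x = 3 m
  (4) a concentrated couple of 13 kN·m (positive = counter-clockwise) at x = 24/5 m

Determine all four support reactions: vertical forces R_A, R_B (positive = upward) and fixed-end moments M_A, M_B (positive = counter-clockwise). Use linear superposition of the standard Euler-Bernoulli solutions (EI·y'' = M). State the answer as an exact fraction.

Load 1 — triangular load w₀=12 kN/m (0→w₀ over full span):
  R_A = 3w₀L/20 = 3·12·12/20 = 108/5 kN
  M_A = w₀L²/30 = 12·12²/30 = 288/5 kN·m
  R_B = 7w₀L/20 = 7·12·12/20 = 252/5 kN
  M_B = -w₀L²/20 = -12·12²/20 = -432/5 kN·m
Load 2 — uniform load w=3 kN/m over full span:
  R_A = wL/2 = 3·12/2 = 18 kN
  M_A = wL²/12 = 3·12²/12 = 36 kN·m
  R_B = wL/2 = 3·12/2 = 18 kN
  M_B = -wL²/12 = -3·12²/12 = -36 kN·m
Load 3 — point force P=10 kN at a=3 m (b=L-a=9):
  R_A = Pb²(3a+b)/L³ = 10·9²·(3·3+9)/12³ = 135/16 kN
  M_A = Pab²/L² = 10·3·9²/12² = 135/8 kN·m
  R_B = Pa²(a+3b)/L³ = 10·3²·(3+3·9)/12³ = 25/16 kN
  M_B = -Pa²b/L² = -10·3²·9/12² = -45/8 kN·m
Load 4 — applied couple M₀=13 kN·m at a=24/5 m (b=L-a=36/5):
  R_A = 6M₀ab/L³ = 6·13·(24/5)·(36/5)/12³ = 39/25 kN
  M_A = M₀b(2a-b)/L² = 13·(36/5)·(2·(24/5)-(36/5))/12² = 39/25 kN·m
  R_B = -6M₀ab/L³ = -6·13·(24/5)·(36/5)/12³ = -39/25 kN
  M_B = M₀a(2b-a)/L² = 13·(24/5)·(2·(36/5)-(24/5))/12² = 104/25 kN·m
Superposition: R_A = 19839/400 kN, M_A = 22407/200 kN·m, R_B = 27361/400 kN, M_B = -24773/200 kN·m

R_A = 19839/400 kN, M_A = 22407/200 kN·m, R_B = 27361/400 kN, M_B = -24773/200 kN·m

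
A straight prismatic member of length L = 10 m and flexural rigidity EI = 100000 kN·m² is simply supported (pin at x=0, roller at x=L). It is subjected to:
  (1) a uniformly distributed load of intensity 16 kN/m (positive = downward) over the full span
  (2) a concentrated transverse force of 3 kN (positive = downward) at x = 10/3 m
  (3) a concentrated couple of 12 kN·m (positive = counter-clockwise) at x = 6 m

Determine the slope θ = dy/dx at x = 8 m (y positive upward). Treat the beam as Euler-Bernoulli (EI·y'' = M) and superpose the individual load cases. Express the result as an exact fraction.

Load 1 — uniform load w=16 kN/m over full span:
  θ_1 = -w(L³-6Lx²+4x³)/(24EI) = -16·(10³-6·10·8²+4·8³)/(24·100000) = 33/6250 rad
Load 2 — point force P=3 kN at a=10/3 m (b=L-a=20/3):
  θ_2 = -Pa(2L²-6Lx+3x²+a²)/(6LEI)  [x>a] = -3·(10/3)·(2·10²-6·10·8+3·8²+(10/3)²)/(6·10·100000) = 173/1350000 rad
Load 3 — applied couple M₀=12 kN·m at a=6 m (b=L-a=4):
  θ_3 = (M₀x²/(2L)-M₀(x-a)+C₁)/EI  [x>a] with C₁=M₀(3b²-L²)/(6L)=-52/5 = (12·8²/(2·10)-12·(8-6)+(-52/5))/100000 = 1/25000 rad
Superposition: θ = Σ θ_i = 1471/270000 rad ≈ 0.005448 rad

θ(8) = 1471/270000 rad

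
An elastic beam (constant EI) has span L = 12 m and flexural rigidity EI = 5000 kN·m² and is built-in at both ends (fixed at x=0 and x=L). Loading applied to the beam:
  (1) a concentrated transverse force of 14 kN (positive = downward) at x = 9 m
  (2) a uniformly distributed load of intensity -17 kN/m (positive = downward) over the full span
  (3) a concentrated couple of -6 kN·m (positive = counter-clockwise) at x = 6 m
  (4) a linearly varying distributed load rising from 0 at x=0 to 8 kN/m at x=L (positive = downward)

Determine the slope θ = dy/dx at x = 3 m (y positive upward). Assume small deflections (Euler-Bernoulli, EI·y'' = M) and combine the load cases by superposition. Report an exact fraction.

Load 1 — point force P=14 kN at a=9 m (b=L-a=3):
  θ_1 = -Pb²x(2aL-(3a+b)x)/(2L³EI)  [x≤a] = -14·3²·3·(2·9·12-(3·9+3)·3)/(2·12³·5000) = -441/160000 rad
Load 2 — uniform load w=-17 kN/m over full span:
  θ_2 = -wx(L-x)(L-2x)/(12EI) = -(-17)·3·(12-3)·(12-2·3)/(12·5000) = 459/10000 rad
Load 3 — applied couple M₀=-6 kN·m at a=6 m (b=L-a=6):
  θ_3 = (R_Ax²/2 - M_Ax)/EI  [x≤a] with R_A=-3/4, M_A=-3/2 = ((-3/4)·3²/2 - (-3/2)·3)/5000 = 9/40000 rad
Load 4 — triangular load w₀=8 kN/m (0→w₀ over full span):
  θ_4 = -w₀(2x(L-x)(L-2x)(x+2L)+x²(L-x)²)/(120LEI) = -8·(2·3·(12-3)·(12-2·3)·(3+2·12)+3²·(12-3)²)/(120·12·5000) = -1053/100000 rad
Superposition: θ = Σ θ_i = 26271/800000 rad ≈ 0.032839 rad

θ(3) = 26271/800000 rad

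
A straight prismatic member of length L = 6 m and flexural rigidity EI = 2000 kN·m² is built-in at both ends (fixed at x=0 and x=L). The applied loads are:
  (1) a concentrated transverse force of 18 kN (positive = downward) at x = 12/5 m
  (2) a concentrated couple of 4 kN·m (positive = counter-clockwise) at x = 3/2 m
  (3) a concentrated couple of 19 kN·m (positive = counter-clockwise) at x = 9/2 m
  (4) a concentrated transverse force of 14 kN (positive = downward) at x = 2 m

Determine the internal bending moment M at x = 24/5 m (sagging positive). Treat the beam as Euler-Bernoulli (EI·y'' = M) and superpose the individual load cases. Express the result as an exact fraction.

Load 1 — point force P=18 kN at a=12/5 m (b=L-a=18/5):
  M_1 = Pa²(a+3b)(L-x)/L³ - Pa²b/L²  [x>a] = 18·(12/5)²·((12/5)+3·(18/5))·(6-(24/5))/6³ - 18·(12/5)²·(18/5)/6² = -1728/625 kN·m
Load 2 — applied couple M₀=4 kN·m at a=3/2 m (b=L-a=9/2):
  M_2 = R_Ax - M_A - M₀  [x>a] with R_A=3/4, M_A=-3/4 = (3/4)·(24/5) - (-3/4) - 4 = 7/20 kN·m
Load 3 — applied couple M₀=19 kN·m at a=9/2 m (b=L-a=3/2):
  M_3 = R_Ax - M_A - M₀  [x>a] with R_A=57/16, M_A=95/16 = (57/16)·(24/5) - (95/16) - 19 = -627/80 kN·m
Load 4 — point force P=14 kN at a=2 m (b=L-a=4):
  M_4 = Pa²(a+3b)(L-x)/L³ - Pa²b/L²  [x>a] = 14·2²·(2+3·4)·(6-(24/5))/6³ - 14·2²·4/6² = -28/15 kN·m
Superposition: M = Σ M_i = -363569/30000 kN·m ≈ -12.118967 kN·m

M(24/5) = -363569/30000 kN·m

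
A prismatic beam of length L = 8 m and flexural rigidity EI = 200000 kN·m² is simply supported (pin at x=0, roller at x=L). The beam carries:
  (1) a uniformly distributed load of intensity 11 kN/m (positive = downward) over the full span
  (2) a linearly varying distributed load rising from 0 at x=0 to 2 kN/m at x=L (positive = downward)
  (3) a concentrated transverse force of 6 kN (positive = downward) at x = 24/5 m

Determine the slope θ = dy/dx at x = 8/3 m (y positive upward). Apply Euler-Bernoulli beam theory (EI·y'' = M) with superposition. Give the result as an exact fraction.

Load 1 — uniform load w=11 kN/m over full span:
  θ_1 = -w(L³-6Lx²+4x³)/(24EI) = -11·(8³-6·8·(8/3)²+4·(8/3)³)/(24·200000) = -143/253125 rad
Load 2 — triangular load w₀=2 kN/m (0→w₀ over full span):
  θ_2 = -w₀(7L⁴-30L²x²+15x⁴)/(360LEI) = -2·(7·8⁴-30·8²·(8/3)²+15·(8/3)⁴)/(360·8·200000) = -208/3796875 rad
Load 3 — point force P=6 kN at a=24/5 m (b=L-a=16/5):
  θ_3 = -Pb(L²-b²-3x²)/(6LEI)  [x≤a] = -6·(16/5)·(8²-(16/5)²-3·(8/3)²)/(6·8·200000) = -76/1171875 rad
Superposition: θ = Σ θ_i = -64981/94921875 rad ≈ -0.000685 rad

θ(8/3) = -64981/94921875 rad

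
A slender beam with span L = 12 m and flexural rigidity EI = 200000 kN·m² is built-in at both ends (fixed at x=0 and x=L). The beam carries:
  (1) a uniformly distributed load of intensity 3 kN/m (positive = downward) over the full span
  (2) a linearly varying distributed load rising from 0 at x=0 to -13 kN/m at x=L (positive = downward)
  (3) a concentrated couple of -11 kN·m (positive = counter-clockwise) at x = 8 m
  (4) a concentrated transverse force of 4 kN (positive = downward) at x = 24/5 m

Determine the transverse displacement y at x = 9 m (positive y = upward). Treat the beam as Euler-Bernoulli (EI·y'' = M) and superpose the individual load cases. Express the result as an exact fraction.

Load 1 — uniform load w=3 kN/m over full span:
  y_1 = -wx²(L-x)²/(24EI) = -3·9²·(12-9)²/(24·200000) = -729/1600000 m
Load 2 — triangular load w₀=-13 kN/m (0→w₀ over full span):
  y_2 = -w₀x²(L-x)²(x+2L)/(120LEI) = -(-13)·9²·(12-9)²·(9+2·12)/(120·12·200000) = 34749/32000000 m
Load 3 — applied couple M₀=-11 kN·m at a=8 m (b=L-a=4):
  y_3 = (R_Ax³/6 - M_Ax²/2 - M₀(x-a)²/2)/EI  [x>a] with R_A=-11/9, M_A=-11/3 = ((-11/9)·9³/6 - (-11/3)·9²/2 - (-11)·(9-8)²/2)/200000 = 11/400000 m
Load 4 — point force P=4 kN at a=24/5 m (b=L-a=36/5):
  y_4 = -Pa²(L-x)²(3bL-(3b+a)(L-x))/(6L³EI)  [x>a] = -4·(24/5)²·(12-9)²·(3·(36/5)·12-(3·(36/5)+(24/5))·(12-9))/(6·12³·200000) = -9/125000 m
Superposition: y = Σ y_i = 3749/6400000 m ≈ 0.000586 m

y(9) = 3749/6400000 m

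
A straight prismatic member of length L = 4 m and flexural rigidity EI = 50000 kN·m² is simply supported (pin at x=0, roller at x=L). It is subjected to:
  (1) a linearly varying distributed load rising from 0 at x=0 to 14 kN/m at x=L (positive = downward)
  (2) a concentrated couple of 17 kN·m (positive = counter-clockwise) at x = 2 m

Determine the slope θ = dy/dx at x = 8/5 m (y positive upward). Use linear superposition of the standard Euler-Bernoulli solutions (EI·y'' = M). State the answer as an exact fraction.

θ(8/5) = -43027/562500000 rad

Load 1 — triangular load w₀=14 kN/m (0→w₀ over full span):
  θ_1 = -w₀(7L⁴-30L²x²+15x⁴)/(360LEI) = -14·(7·4⁴-30·4²·(8/5)²+15·(8/5)⁴)/(360·4·50000) = -2261/17578125 rad
Load 2 — applied couple M₀=17 kN·m at a=2 m (b=L-a=2):
  θ_2 = (M₀x²/(2L)+C₁)/EI  [x≤a] with C₁=M₀(3b²-L²)/(6L)=-17/6 = (17·(8/5)²/(2·4)+(-17/6))/50000 = 391/7500000 rad
Superposition: θ = Σ θ_i = -43027/562500000 rad ≈ -0.000076 rad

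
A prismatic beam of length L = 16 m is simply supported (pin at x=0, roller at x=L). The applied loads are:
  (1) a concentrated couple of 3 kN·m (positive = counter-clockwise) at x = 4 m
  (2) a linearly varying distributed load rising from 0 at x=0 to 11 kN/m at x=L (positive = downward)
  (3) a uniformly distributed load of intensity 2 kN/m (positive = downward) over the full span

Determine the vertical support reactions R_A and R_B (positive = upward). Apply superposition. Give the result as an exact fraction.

R_A = 2185/48 kN, R_B = 3575/48 kN

Load 1 — applied couple M₀=3 kN·m at a=4 m (b=L-a=12):
  R_A = M₀/L = 3/16 kN
  R_B = -M₀/L = -3/16 kN
Load 2 — triangular load w₀=11 kN/m (0→w₀ over full span):
  R_A = w₀L/6 = 11·16/6 = 88/3 kN
  R_B = w₀L/3 = 11·16/3 = 176/3 kN
Load 3 — uniform load w=2 kN/m over full span:
  R_A = wL/2 = 2·16/2 = 16 kN
  R_B = wL/2 = 2·16/2 = 16 kN
Superposition: R_A = 2185/48 kN, R_B = 3575/48 kN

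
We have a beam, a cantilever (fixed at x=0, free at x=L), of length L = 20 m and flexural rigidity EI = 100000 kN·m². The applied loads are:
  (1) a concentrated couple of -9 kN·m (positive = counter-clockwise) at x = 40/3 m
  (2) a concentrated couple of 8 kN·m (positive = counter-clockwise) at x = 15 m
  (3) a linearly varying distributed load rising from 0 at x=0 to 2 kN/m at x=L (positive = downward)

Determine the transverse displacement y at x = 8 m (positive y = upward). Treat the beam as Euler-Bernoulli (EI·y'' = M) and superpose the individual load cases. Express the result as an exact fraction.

Load 1 — applied couple M₀=-9 kN·m at a=40/3 m (b=L-a=20/3):
  y_1 = M₀x²/(2EI)  [x≤a] = (-9)·8²/(2·100000) = -9/3125 m
Load 2 — applied couple M₀=8 kN·m at a=15 m (b=L-a=5):
  y_2 = M₀x²/(2EI)  [x≤a] = 8·8²/(2·100000) = 8/3125 m
Load 3 — triangular load w₀=2 kN/m (0→w₀ over full span):
  y_3 = (w₀Lx³/12-w₀L²x²/6-w₀x⁵/(120L))/EI = (2·20·8³/12-2·20²·8²/6-2·8⁵/(120·20))/100000 = -16064/234375 m
Superposition: y = Σ y_i = -16139/234375 m ≈ -0.068860 m

y(8) = -16139/234375 m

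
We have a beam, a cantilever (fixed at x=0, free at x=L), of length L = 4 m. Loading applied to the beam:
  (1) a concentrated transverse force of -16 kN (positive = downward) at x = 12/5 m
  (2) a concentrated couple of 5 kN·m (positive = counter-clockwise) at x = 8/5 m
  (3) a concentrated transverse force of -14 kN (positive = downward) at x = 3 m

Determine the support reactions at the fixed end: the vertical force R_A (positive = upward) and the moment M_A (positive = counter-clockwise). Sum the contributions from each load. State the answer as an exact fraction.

Load 1 — point force P=-16 kN at a=12/5 m (b=L-a=8/5):
  R_A = P = (-16) = -16 kN
  M_A = Pa = (-16)·(12/5) = -192/5 kN·m
Load 2 — applied couple M₀=5 kN·m at a=8/5 m (b=L-a=12/5):
  R_A = 0 kN
  M_A = -M₀ = -5 kN·m
Load 3 — point force P=-14 kN at a=3 m (b=L-a=1):
  R_A = P = (-14) = -14 kN
  M_A = Pa = (-14)·3 = -42 kN·m
Superposition: R_A = -30 kN, M_A = -427/5 kN·m

R_A = -30 kN, M_A = -427/5 kN·m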